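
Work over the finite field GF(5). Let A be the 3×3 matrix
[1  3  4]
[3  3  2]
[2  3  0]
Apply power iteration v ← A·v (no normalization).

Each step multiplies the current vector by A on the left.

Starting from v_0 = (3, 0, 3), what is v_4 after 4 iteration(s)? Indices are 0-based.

v_4 = (0, 2, 4)

v_0 = (3, 0, 3).
v_1 = A·v_0 = (0, 0, 1).
v_2 = A·v_1 = (4, 2, 0).
v_3 = A·v_2 = (0, 3, 4).
v_4 = A·v_3 = (0, 2, 4).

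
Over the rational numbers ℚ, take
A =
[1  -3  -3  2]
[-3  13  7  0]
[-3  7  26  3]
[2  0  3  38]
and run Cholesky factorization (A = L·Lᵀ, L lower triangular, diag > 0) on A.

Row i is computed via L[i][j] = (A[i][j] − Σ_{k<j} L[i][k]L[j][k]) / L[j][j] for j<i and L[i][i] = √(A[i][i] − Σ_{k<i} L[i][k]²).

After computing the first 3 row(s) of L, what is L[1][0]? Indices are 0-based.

Step 1: L[0][0] = √(1) = 1.
  L[1][0] = (-3) / L[0][0] = -3.
Step 2: L[1][1] = √(4) = 2.
  L[2][0] = (-3) / L[0][0] = -3.
  L[2][1] = (-2) / L[1][1] = -1.
Step 3: L[2][2] = √(16) = 4.

L[1][0] = -3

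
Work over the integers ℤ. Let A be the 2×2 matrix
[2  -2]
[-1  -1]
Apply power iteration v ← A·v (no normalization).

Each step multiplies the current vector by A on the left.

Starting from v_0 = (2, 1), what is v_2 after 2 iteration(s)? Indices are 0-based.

v_2 = (10, 1)

v_0 = (2, 1).
v_1 = A·v_0 = (2, -3).
v_2 = A·v_1 = (10, 1).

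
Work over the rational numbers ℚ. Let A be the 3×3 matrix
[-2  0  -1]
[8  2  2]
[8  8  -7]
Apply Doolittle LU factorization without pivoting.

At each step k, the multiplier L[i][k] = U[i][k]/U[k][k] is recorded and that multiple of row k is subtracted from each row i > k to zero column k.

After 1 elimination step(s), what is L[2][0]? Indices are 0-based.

L[2][0] = -4

k=0: U[0][0]=-2
  eliminate (1,0): mult=-4, new row 1: (0, 2, -2); set L[1][0]=-4
  eliminate (2,0): mult=-4, new row 2: (0, 8, -11); set L[2][0]=-4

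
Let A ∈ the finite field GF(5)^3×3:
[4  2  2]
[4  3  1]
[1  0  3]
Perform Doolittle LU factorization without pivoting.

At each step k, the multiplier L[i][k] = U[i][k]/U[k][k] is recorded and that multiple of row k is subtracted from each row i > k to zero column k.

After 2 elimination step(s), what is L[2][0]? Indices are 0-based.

L[2][0] = 4

[col 0] pivot 4
  R1 -= 1*R0 → (0, 1, 4)  (L[1][0] := 1)
  R2 -= 4*R0 → (0, 2, 0)  (L[2][0] := 4)
[col 1] pivot 1
  R2 -= 2*R1 → (0, 0, 2)  (L[2][1] := 2)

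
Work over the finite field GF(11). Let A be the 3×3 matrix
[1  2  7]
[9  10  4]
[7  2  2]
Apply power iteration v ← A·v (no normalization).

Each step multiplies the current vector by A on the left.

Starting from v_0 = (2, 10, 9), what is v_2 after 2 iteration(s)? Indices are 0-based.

v_2 = (9, 5, 6)

v_0 = (2, 10, 9).
v_1 = A·v_0 = (8, 0, 8).
v_2 = A·v_1 = (9, 5, 6).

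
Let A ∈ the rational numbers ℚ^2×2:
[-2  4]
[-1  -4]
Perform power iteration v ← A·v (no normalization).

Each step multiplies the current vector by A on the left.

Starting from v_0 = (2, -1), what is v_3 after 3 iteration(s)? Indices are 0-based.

v_0 = (2, -1).
v_1 = A·v_0 = (-8, 2).
v_2 = A·v_1 = (24, 0).
v_3 = A·v_2 = (-48, -24).

v_3 = (-48, -24)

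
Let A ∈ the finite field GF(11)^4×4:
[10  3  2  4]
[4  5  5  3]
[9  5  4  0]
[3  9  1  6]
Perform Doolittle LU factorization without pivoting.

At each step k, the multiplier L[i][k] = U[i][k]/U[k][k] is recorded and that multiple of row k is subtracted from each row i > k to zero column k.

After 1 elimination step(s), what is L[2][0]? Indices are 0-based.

[col 0] pivot 10
  R1 -= 7*R0 → (0, 6, 2, 8)  (L[1][0] := 7)
  R2 -= 2*R0 → (0, 10, 0, 3)  (L[2][0] := 2)
  R3 -= 8*R0 → (0, 7, 7, 7)  (L[3][0] := 8)

L[2][0] = 2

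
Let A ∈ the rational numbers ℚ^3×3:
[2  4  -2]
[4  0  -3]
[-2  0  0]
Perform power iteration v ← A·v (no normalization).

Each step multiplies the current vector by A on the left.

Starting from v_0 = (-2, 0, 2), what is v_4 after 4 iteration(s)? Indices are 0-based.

v_0 = (-2, 0, 2).
v_1 = A·v_0 = (-8, -14, 4).
v_2 = A·v_1 = (-80, -44, 16).
v_3 = A·v_2 = (-368, -368, 160).
v_4 = A·v_3 = (-2528, -1952, 736).

v_4 = (-2528, -1952, 736)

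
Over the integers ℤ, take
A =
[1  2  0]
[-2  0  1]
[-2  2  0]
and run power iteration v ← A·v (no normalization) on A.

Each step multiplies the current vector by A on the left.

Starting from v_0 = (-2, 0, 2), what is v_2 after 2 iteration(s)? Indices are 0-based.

v_0 = (-2, 0, 2).
v_1 = A·v_0 = (-2, 6, 4).
v_2 = A·v_1 = (10, 8, 16).

v_2 = (10, 8, 16)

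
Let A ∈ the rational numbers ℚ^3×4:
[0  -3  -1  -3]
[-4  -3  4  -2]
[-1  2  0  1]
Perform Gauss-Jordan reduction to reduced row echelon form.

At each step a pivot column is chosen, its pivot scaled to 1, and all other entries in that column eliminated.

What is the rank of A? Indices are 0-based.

rank = 3

[1] R0 <-> R1
[1] R0 /= -4  ⇒  (1, 3/4, -1, 1/2)
     R2 -= -1·R0  ⇒  (0, 11/4, -1, 3/2)
[2] R1 /= -3  ⇒  (0, 1, 1/3, 1)
     R0 -= 3/4·R1  ⇒  (1, 0, -5/4, -1/4)
     R2 -= 11/4·R1  ⇒  (0, 0, -23/12, -5/4)
[3] R2 /= -23/12  ⇒  (0, 0, 1, 15/23)
     R0 -= -5/4·R2  ⇒  (1, 0, 0, 13/23)
     R1 -= 1/3·R2  ⇒  (0, 1, 0, 18/23)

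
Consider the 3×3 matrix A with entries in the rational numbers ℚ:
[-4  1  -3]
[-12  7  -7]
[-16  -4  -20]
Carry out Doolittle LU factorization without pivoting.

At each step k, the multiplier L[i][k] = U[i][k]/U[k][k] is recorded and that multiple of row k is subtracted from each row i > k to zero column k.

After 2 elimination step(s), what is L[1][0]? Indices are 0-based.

k=0: U[0][0]=-4
  eliminate (1,0): mult=3, new row 1: (0, 4, 2); set L[1][0]=3
  eliminate (2,0): mult=4, new row 2: (0, -8, -8); set L[2][0]=4
k=1: U[1][1]=4
  eliminate (2,1): mult=-2, new row 2: (0, 0, -4); set L[2][1]=-2

L[1][0] = 3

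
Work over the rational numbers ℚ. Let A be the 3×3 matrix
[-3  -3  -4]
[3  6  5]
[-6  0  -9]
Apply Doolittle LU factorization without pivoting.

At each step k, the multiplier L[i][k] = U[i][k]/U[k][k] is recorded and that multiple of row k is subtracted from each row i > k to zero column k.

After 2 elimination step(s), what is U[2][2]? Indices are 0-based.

U[2][2] = -3

[col 0] pivot -3
  R1 -= -1*R0 → (0, 3, 1)  (L[1][0] := -1)
  R2 -= 2*R0 → (0, 6, -1)  (L[2][0] := 2)
[col 1] pivot 3
  R2 -= 2*R1 → (0, 0, -3)  (L[2][1] := 2)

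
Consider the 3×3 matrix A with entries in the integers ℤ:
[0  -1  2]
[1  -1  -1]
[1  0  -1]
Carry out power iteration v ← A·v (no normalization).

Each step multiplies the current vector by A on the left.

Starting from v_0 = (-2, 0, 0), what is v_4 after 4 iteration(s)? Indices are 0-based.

v_4 = (0, 12, 4)

v_0 = (-2, 0, 0).
v_1 = A·v_0 = (0, -2, -2).
v_2 = A·v_1 = (-2, 4, 2).
v_3 = A·v_2 = (0, -8, -4).
v_4 = A·v_3 = (0, 12, 4).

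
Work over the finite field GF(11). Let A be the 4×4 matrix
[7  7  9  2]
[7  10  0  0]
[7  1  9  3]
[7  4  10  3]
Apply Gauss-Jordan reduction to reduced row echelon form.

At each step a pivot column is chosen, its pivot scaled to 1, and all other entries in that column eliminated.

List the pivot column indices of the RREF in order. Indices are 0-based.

pivot columns: 0, 1, 2, 3

step 1: normalize row 0 (÷7) = (1, 1, 6, 5)
  row 1: subtract 7×row0 = (0, 3, 2, 9)
  row 2: subtract 7×row0 = (0, 5, 0, 1)
  row 3: subtract 7×row0 = (0, 8, 1, 1)
step 2: normalize row 1 (÷3) = (0, 1, 8, 3)
  row 0: subtract 1×row1 = (1, 0, 9, 2)
  row 2: subtract 5×row1 = (0, 0, 4, 8)
  row 3: subtract 8×row1 = (0, 0, 3, 10)
step 3: normalize row 2 (÷4) = (0, 0, 1, 2)
  row 0: subtract 9×row2 = (1, 0, 0, 6)
  row 1: subtract 8×row2 = (0, 1, 0, 9)
  row 3: subtract 3×row2 = (0, 0, 0, 4)
step 4: normalize row 3 (÷4) = (0, 0, 0, 1)
  row 0: subtract 6×row3 = (1, 0, 0, 0)
  row 1: subtract 9×row3 = (0, 1, 0, 0)
  row 2: subtract 2×row3 = (0, 0, 1, 0)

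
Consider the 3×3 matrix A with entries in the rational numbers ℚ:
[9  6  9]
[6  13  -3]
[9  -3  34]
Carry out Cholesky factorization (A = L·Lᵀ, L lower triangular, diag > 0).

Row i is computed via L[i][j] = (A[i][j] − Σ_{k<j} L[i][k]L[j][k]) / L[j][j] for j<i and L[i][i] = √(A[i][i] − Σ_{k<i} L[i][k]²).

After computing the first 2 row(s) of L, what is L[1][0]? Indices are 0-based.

L[1][0] = 2

Step 1: L[0][0] = √(9) = 3.
  L[1][0] = (6) / L[0][0] = 2.
Step 2: L[1][1] = √(9) = 3.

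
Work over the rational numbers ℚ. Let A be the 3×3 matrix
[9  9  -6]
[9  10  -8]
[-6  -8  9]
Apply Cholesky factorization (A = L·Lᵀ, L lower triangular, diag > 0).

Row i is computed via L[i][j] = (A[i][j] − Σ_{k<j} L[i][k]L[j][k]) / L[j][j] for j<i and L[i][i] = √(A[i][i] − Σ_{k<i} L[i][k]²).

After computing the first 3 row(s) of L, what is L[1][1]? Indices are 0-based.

Step 1: L[0][0] = √(9) = 3.
  L[1][0] = (9) / L[0][0] = 3.
Step 2: L[1][1] = √(1) = 1.
  L[2][0] = (-6) / L[0][0] = -2.
  L[2][1] = (-2) / L[1][1] = -2.
Step 3: L[2][2] = √(1) = 1.

L[1][1] = 1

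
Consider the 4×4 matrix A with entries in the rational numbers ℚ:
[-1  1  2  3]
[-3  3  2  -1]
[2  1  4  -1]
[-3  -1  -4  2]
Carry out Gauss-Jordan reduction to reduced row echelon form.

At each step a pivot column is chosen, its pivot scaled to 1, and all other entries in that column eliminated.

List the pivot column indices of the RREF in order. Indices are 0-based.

pivot columns: 0, 1, 2, 3

[1] R0 /= -1  ⇒  (1, -1, -2, -3)
     R1 -= -3·R0  ⇒  (0, 0, -4, -10)
     R2 -= 2·R0  ⇒  (0, 3, 8, 5)
     R3 -= -3·R0  ⇒  (0, -4, -10, -7)
[2] R1 <-> R2
[2] R1 /= 3  ⇒  (0, 1, 8/3, 5/3)
     R0 -= -1·R1  ⇒  (1, 0, 2/3, -4/3)
     R3 -= -4·R1  ⇒  (0, 0, 2/3, -1/3)
[3] R2 /= -4  ⇒  (0, 0, 1, 5/2)
     R0 -= 2/3·R2  ⇒  (1, 0, 0, -3)
     R1 -= 8/3·R2  ⇒  (0, 1, 0, -5)
     R3 -= 2/3·R2  ⇒  (0, 0, 0, -2)
[4] R3 /= -2  ⇒  (0, 0, 0, 1)
     R0 -= -3·R3  ⇒  (1, 0, 0, 0)
     R1 -= -5·R3  ⇒  (0, 1, 0, 0)
     R2 -= 5/2·R3  ⇒  (0, 0, 1, 0)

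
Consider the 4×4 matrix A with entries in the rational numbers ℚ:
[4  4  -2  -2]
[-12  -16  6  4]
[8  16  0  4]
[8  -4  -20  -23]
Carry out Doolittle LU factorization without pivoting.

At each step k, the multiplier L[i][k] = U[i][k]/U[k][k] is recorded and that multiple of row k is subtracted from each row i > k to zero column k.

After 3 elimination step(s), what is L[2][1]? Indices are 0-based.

Step 1: pivot at (0,0) is 4.
  row1 ← row1 − (-3)·row0  ⇒  L[1][0]=-3, U row1=(0, -4, 0, -2)
  row2 ← row2 − (2)·row0  ⇒  L[2][0]=2, U row2=(0, 8, 4, 8)
  row3 ← row3 − (2)·row0  ⇒  L[3][0]=2, U row3=(0, -12, -16, -19)
Step 2: pivot at (1,1) is -4.
  row2 ← row2 − (-2)·row1  ⇒  L[2][1]=-2, U row2=(0, 0, 4, 4)
  row3 ← row3 − (3)·row1  ⇒  L[3][1]=3, U row3=(0, 0, -16, -13)
Step 3: pivot at (2,2) is 4.
  row3 ← row3 − (-4)·row2  ⇒  L[3][2]=-4, U row3=(0, 0, 0, 3)

L[2][1] = -2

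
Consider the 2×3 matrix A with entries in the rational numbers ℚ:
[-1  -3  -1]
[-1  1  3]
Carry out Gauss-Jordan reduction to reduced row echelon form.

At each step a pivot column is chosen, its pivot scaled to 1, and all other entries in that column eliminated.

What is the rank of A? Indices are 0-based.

step 1: normalize row 0 (÷-1) = (1, 3, 1)
  row 1: subtract -1×row0 = (0, 4, 4)
step 2: normalize row 1 (÷4) = (0, 1, 1)
  row 0: subtract 3×row1 = (1, 0, -2)

rank = 2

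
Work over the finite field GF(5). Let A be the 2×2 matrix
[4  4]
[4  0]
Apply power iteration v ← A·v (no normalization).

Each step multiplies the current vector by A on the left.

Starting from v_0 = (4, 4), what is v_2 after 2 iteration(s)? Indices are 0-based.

v_0 = (4, 4).
v_1 = A·v_0 = (2, 1).
v_2 = A·v_1 = (2, 3).

v_2 = (2, 3)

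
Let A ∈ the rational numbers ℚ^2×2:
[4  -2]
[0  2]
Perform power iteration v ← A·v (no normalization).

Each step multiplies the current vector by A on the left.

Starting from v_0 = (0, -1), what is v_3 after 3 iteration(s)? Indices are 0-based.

v_0 = (0, -1).
v_1 = A·v_0 = (2, -2).
v_2 = A·v_1 = (12, -4).
v_3 = A·v_2 = (56, -8).

v_3 = (56, -8)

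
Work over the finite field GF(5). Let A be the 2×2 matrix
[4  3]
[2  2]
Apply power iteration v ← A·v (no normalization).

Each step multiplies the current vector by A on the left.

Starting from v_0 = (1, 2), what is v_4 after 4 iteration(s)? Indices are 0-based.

v_0 = (1, 2).
v_1 = A·v_0 = (0, 1).
v_2 = A·v_1 = (3, 2).
v_3 = A·v_2 = (3, 0).
v_4 = A·v_3 = (2, 1).

v_4 = (2, 1)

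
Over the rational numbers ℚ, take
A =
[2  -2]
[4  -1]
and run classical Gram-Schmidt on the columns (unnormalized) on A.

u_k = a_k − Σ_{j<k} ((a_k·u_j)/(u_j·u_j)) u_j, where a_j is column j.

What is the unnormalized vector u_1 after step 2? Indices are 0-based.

Step 1: u_0 = a_0 = (2, 4).
Step 2: u_1 = a_1 − (-2/5)·u_0 = (-6/5, 3/5).

u_1 = (-6/5, 3/5)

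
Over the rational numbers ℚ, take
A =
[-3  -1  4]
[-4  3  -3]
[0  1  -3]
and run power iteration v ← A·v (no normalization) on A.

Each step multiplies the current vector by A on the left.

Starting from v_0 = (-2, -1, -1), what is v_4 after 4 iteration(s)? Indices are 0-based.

v_0 = (-2, -1, -1).
v_1 = A·v_0 = (3, 8, 2).
v_2 = A·v_1 = (-9, 6, 2).
v_3 = A·v_2 = (29, 48, 0).
v_4 = A·v_3 = (-135, 28, 48).

v_4 = (-135, 28, 48)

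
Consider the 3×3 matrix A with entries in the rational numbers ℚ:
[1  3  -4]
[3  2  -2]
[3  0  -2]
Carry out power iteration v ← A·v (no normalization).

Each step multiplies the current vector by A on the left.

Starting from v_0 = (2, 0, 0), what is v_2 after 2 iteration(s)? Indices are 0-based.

v_2 = (-4, 6, -6)

v_0 = (2, 0, 0).
v_1 = A·v_0 = (2, 6, 6).
v_2 = A·v_1 = (-4, 6, -6).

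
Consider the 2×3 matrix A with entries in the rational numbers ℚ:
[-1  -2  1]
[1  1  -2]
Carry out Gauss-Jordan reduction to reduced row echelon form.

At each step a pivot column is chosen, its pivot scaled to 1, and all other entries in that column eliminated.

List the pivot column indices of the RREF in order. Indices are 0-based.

step 1: normalize row 0 (÷-1) = (1, 2, -1)
  row 1: subtract 1×row0 = (0, -1, -1)
step 2: normalize row 1 (÷-1) = (0, 1, 1)
  row 0: subtract 2×row1 = (1, 0, -3)

pivot columns: 0, 1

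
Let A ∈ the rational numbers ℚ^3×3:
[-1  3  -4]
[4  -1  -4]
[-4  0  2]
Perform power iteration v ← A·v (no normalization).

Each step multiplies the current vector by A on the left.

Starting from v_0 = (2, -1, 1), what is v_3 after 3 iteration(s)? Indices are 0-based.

v_3 = (-195, 113, -144)

v_0 = (2, -1, 1).
v_1 = A·v_0 = (-9, 5, -6).
v_2 = A·v_1 = (48, -17, 24).
v_3 = A·v_2 = (-195, 113, -144).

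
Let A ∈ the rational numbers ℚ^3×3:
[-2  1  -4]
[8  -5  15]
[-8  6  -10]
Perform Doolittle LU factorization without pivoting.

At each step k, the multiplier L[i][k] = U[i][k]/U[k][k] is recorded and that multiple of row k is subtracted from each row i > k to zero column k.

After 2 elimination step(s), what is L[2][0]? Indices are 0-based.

L[2][0] = 4

[col 0] pivot -2
  R1 -= -4*R0 → (0, -1, -1)  (L[1][0] := -4)
  R2 -= 4*R0 → (0, 2, 6)  (L[2][0] := 4)
[col 1] pivot -1
  R2 -= -2*R1 → (0, 0, 4)  (L[2][1] := -2)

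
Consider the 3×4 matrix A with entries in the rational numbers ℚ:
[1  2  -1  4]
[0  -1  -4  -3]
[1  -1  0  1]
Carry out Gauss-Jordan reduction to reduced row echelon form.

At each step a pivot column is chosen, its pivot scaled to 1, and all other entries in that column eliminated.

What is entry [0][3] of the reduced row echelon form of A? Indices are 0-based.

pivot(0,0)=1: scale R0 → (1, 2, -1, 4)
  clear (2,0): R2 −= (1)R0 → (0, -3, 1, -3)
pivot(1,1)=-1: scale R1 → (0, 1, 4, 3)
  clear (0,1): R0 −= (2)R1 → (1, 0, -9, -2)
  clear (2,1): R2 −= (-3)R1 → (0, 0, 13, 6)
pivot(2,2)=13: scale R2 → (0, 0, 1, 6/13)
  clear (0,2): R0 −= (-9)R2 → (1, 0, 0, 28/13)
  clear (1,2): R1 −= (4)R2 → (0, 1, 0, 15/13)

M[0][3] = 28/13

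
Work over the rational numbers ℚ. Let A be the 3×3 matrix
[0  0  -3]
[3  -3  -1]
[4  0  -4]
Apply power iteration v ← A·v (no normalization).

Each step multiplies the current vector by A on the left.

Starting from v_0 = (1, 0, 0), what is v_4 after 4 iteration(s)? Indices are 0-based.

v_4 = (-48, 71, 128)

v_0 = (1, 0, 0).
v_1 = A·v_0 = (0, 3, 4).
v_2 = A·v_1 = (-12, -13, -16).
v_3 = A·v_2 = (48, 19, 16).
v_4 = A·v_3 = (-48, 71, 128).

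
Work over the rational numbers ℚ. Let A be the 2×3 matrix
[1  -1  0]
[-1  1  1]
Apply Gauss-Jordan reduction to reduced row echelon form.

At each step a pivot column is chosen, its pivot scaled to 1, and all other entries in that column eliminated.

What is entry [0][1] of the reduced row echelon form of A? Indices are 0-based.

M[0][1] = -1

pivot(0,0)=1: scale R0 → (1, -1, 0)
  clear (1,0): R1 −= (-1)R0 → (0, 0, 1)
col 1: no nonzero at/below row 1; advance.
pivot(1,2)=1: scale R1 → (0, 0, 1)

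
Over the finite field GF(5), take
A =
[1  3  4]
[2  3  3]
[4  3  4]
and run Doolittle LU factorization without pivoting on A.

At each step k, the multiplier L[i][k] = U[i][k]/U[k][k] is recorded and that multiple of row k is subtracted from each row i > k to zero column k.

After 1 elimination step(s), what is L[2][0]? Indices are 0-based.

L[2][0] = 4

k=0: U[0][0]=1
  eliminate (1,0): mult=2, new row 1: (0, 2, 0); set L[1][0]=2
  eliminate (2,0): mult=4, new row 2: (0, 1, 3); set L[2][0]=4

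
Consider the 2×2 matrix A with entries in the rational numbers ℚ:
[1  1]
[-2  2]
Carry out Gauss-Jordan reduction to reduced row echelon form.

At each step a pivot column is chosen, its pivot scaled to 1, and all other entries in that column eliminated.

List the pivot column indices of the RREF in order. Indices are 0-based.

pivot columns: 0, 1

step 1: normalize row 0 (÷1) = (1, 1)
  row 1: subtract -2×row0 = (0, 4)
step 2: normalize row 1 (÷4) = (0, 1)
  row 0: subtract 1×row1 = (1, 0)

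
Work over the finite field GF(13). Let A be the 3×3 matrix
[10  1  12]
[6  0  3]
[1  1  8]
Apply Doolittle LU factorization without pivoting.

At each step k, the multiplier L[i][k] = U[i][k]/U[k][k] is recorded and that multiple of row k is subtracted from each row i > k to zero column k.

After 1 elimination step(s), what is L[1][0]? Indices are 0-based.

k=0: U[0][0]=10
  eliminate (1,0): mult=11, new row 1: (0, 2, 1); set L[1][0]=11
  eliminate (2,0): mult=4, new row 2: (0, 10, 12); set L[2][0]=4

L[1][0] = 11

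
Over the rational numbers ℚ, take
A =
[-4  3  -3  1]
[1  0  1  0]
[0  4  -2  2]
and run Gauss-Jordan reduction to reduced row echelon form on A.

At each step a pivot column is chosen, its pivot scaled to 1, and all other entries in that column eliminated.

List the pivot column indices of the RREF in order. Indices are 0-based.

pivot columns: 0, 1, 2

pivot(0,0)=-4: scale R0 → (1, -3/4, 3/4, -1/4)
  clear (1,0): R1 −= (1)R0 → (0, 3/4, 1/4, 1/4)
pivot(1,1)=3/4: scale R1 → (0, 1, 1/3, 1/3)
  clear (0,1): R0 −= (-3/4)R1 → (1, 0, 1, 0)
  clear (2,1): R2 −= (4)R1 → (0, 0, -10/3, 2/3)
pivot(2,2)=-10/3: scale R2 → (0, 0, 1, -1/5)
  clear (0,2): R0 −= (1)R2 → (1, 0, 0, 1/5)
  clear (1,2): R1 −= (1/3)R2 → (0, 1, 0, 2/5)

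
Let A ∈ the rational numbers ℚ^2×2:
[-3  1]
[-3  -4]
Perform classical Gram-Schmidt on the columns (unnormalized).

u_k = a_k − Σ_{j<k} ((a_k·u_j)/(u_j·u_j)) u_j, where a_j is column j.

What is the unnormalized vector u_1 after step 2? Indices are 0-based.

Step 1: u_0 = a_0 = (-3, -3).
Step 2: u_1 = a_1 − (1/2)·u_0 = (5/2, -5/2).

u_1 = (5/2, -5/2)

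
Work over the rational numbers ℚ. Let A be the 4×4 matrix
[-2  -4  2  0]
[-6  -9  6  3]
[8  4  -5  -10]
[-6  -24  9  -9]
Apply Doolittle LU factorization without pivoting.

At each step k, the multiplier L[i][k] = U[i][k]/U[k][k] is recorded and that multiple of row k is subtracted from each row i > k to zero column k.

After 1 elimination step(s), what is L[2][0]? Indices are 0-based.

L[2][0] = -4

Step 1: pivot at (0,0) is -2.
  row1 ← row1 − (3)·row0  ⇒  L[1][0]=3, U row1=(0, 3, 0, 3)
  row2 ← row2 − (-4)·row0  ⇒  L[2][0]=-4, U row2=(0, -12, 3, -10)
  row3 ← row3 − (3)·row0  ⇒  L[3][0]=3, U row3=(0, -12, 3, -9)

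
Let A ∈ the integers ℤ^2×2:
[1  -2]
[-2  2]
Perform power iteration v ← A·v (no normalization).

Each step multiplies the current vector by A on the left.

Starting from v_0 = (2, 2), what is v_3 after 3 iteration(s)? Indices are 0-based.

v_0 = (2, 2).
v_1 = A·v_0 = (-2, 0).
v_2 = A·v_1 = (-2, 4).
v_3 = A·v_2 = (-10, 12).

v_3 = (-10, 12)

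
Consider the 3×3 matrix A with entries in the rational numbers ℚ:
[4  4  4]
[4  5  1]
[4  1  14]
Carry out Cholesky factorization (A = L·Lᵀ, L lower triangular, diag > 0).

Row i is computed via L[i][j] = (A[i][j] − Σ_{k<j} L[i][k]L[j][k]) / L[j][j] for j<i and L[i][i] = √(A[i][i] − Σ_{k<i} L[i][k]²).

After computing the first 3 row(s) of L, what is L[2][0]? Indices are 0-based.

L[2][0] = 2

Step 1: L[0][0] = √(4) = 2.
  L[1][0] = (4) / L[0][0] = 2.
Step 2: L[1][1] = √(1) = 1.
  L[2][0] = (4) / L[0][0] = 2.
  L[2][1] = (-3) / L[1][1] = -3.
Step 3: L[2][2] = √(1) = 1.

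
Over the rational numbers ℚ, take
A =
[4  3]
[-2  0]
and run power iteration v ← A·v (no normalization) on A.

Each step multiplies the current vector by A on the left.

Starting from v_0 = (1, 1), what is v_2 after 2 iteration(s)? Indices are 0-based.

v_0 = (1, 1).
v_1 = A·v_0 = (7, -2).
v_2 = A·v_1 = (22, -14).

v_2 = (22, -14)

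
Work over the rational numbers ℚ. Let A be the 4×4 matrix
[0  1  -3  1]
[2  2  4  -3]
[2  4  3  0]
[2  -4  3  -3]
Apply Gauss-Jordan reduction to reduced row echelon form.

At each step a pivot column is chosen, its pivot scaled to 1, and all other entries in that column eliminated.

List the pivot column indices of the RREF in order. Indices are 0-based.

step 1: exchange rows 0,1
step 1: normalize row 0 (÷2) = (1, 1, 2, -3/2)
  row 2: subtract 2×row0 = (0, 2, -1, 3)
  row 3: subtract 2×row0 = (0, -6, -1, 0)
step 2: normalize row 1 (÷1) = (0, 1, -3, 1)
  row 0: subtract 1×row1 = (1, 0, 5, -5/2)
  row 2: subtract 2×row1 = (0, 0, 5, 1)
  row 3: subtract -6×row1 = (0, 0, -19, 6)
step 3: normalize row 2 (÷5) = (0, 0, 1, 1/5)
  row 0: subtract 5×row2 = (1, 0, 0, -7/2)
  row 1: subtract -3×row2 = (0, 1, 0, 8/5)
  row 3: subtract -19×row2 = (0, 0, 0, 49/5)
step 4: normalize row 3 (÷49/5) = (0, 0, 0, 1)
  row 0: subtract -7/2×row3 = (1, 0, 0, 0)
  row 1: subtract 8/5×row3 = (0, 1, 0, 0)
  row 2: subtract 1/5×row3 = (0, 0, 1, 0)

pivot columns: 0, 1, 2, 3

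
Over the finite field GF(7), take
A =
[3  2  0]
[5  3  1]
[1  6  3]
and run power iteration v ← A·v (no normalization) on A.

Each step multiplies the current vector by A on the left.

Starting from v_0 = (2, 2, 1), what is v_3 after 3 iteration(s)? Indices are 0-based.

v_3 = (1, 4, 1)

v_0 = (2, 2, 1).
v_1 = A·v_0 = (3, 3, 3).
v_2 = A·v_1 = (1, 6, 2).
v_3 = A·v_2 = (1, 4, 1).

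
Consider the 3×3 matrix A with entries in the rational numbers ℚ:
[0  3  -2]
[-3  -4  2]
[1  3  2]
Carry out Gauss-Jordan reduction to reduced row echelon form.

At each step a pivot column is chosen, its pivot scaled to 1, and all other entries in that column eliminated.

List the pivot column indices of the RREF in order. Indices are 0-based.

step 1: exchange rows 0,1
step 1: normalize row 0 (÷-3) = (1, 4/3, -2/3)
  row 2: subtract 1×row0 = (0, 5/3, 8/3)
step 2: normalize row 1 (÷3) = (0, 1, -2/3)
  row 0: subtract 4/3×row1 = (1, 0, 2/9)
  row 2: subtract 5/3×row1 = (0, 0, 34/9)
step 3: normalize row 2 (÷34/9) = (0, 0, 1)
  row 0: subtract 2/9×row2 = (1, 0, 0)
  row 1: subtract -2/3×row2 = (0, 1, 0)

pivot columns: 0, 1, 2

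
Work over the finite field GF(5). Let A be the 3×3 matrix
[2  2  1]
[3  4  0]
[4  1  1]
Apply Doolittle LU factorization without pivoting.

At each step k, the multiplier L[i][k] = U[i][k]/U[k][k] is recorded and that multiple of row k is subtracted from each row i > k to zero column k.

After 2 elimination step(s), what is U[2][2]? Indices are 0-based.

Step 1: pivot at (0,0) is 2.
  row1 ← row1 − (4)·row0  ⇒  L[1][0]=4, U row1=(0, 1, 1)
  row2 ← row2 − (2)·row0  ⇒  L[2][0]=2, U row2=(0, 2, 4)
Step 2: pivot at (1,1) is 1.
  row2 ← row2 − (2)·row1  ⇒  L[2][1]=2, U row2=(0, 0, 2)

U[2][2] = 2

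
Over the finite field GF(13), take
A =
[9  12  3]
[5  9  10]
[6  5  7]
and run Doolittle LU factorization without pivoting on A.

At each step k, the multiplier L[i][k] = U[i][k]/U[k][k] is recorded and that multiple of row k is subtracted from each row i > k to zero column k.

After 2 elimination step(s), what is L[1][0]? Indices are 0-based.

[col 0] pivot 9
  R1 -= 2*R0 → (0, 11, 4)  (L[1][0] := 2)
  R2 -= 5*R0 → (0, 10, 5)  (L[2][0] := 5)
[col 1] pivot 11
  R2 -= 8*R1 → (0, 0, 12)  (L[2][1] := 8)

L[1][0] = 2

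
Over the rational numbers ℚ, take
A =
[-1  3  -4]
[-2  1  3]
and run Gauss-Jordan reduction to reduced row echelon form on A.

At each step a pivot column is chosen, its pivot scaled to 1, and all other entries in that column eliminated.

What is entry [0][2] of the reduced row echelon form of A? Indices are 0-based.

pivot(0,0)=-1: scale R0 → (1, -3, 4)
  clear (1,0): R1 −= (-2)R0 → (0, -5, 11)
pivot(1,1)=-5: scale R1 → (0, 1, -11/5)
  clear (0,1): R0 −= (-3)R1 → (1, 0, -13/5)

M[0][2] = -13/5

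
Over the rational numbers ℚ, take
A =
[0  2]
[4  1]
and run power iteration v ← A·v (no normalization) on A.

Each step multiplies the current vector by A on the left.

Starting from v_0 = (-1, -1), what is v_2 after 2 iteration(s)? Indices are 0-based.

v_0 = (-1, -1).
v_1 = A·v_0 = (-2, -5).
v_2 = A·v_1 = (-10, -13).

v_2 = (-10, -13)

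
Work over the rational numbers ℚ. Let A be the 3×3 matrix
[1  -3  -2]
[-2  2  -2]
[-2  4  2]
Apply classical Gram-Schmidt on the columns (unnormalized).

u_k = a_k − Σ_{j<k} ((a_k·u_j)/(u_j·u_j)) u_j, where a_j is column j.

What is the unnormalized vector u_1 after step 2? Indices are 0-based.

u_1 = (-4/3, -4/3, 2/3)

Step 1: u_0 = a_0 = (1, -2, -2).
Step 2: u_1 = a_1 − (-5/3)·u_0 = (-4/3, -4/3, 2/3).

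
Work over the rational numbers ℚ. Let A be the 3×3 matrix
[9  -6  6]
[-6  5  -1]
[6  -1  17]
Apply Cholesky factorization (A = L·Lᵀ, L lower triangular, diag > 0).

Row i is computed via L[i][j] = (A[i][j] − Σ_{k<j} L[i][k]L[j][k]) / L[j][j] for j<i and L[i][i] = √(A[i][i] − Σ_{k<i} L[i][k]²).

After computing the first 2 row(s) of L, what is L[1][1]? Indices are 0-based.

L[1][1] = 1

Step 1: L[0][0] = √(9) = 3.
  L[1][0] = (-6) / L[0][0] = -2.
Step 2: L[1][1] = √(1) = 1.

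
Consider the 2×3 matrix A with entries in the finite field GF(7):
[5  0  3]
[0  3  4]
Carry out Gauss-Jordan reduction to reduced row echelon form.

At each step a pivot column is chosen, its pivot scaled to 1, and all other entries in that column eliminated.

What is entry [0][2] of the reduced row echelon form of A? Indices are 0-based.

step 1: normalize row 0 (÷5) = (1, 0, 2)
step 2: normalize row 1 (÷3) = (0, 1, 6)

M[0][2] = 2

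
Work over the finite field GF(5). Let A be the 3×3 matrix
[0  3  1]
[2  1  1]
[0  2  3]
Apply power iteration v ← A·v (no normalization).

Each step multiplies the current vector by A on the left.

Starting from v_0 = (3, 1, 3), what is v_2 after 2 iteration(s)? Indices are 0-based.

v_2 = (1, 3, 3)

v_0 = (3, 1, 3).
v_1 = A·v_0 = (1, 0, 1).
v_2 = A·v_1 = (1, 3, 3).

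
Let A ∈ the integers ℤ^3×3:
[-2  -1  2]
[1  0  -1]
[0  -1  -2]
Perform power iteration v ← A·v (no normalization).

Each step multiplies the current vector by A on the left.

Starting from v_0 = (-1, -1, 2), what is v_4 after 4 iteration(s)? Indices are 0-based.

v_0 = (-1, -1, 2).
v_1 = A·v_0 = (7, -3, -3).
v_2 = A·v_1 = (-17, 10, 9).
v_3 = A·v_2 = (42, -26, -28).
v_4 = A·v_3 = (-114, 70, 82).

v_4 = (-114, 70, 82)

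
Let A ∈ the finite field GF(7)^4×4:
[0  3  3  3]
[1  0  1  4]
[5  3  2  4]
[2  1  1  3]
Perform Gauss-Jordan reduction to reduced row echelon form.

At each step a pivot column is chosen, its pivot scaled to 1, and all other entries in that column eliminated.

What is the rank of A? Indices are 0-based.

step 1: exchange rows 0,1
step 1: normalize row 0 (÷1) = (1, 0, 1, 4)
  row 2: subtract 5×row0 = (0, 3, 4, 5)
  row 3: subtract 2×row0 = (0, 1, 6, 2)
step 2: normalize row 1 (÷3) = (0, 1, 1, 1)
  row 2: subtract 3×row1 = (0, 0, 1, 2)
  row 3: subtract 1×row1 = (0, 0, 5, 1)
step 3: normalize row 2 (÷1) = (0, 0, 1, 2)
  row 0: subtract 1×row2 = (1, 0, 0, 2)
  row 1: subtract 1×row2 = (0, 1, 0, 6)
  row 3: subtract 5×row2 = (0, 0, 0, 5)
step 4: normalize row 3 (÷5) = (0, 0, 0, 1)
  row 0: subtract 2×row3 = (1, 0, 0, 0)
  row 1: subtract 6×row3 = (0, 1, 0, 0)
  row 2: subtract 2×row3 = (0, 0, 1, 0)

rank = 4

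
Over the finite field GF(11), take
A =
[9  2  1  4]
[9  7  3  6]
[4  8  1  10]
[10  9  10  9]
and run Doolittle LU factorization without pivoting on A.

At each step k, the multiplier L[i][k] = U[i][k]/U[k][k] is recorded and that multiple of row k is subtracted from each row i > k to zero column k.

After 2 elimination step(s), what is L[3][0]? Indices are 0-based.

k=0: U[0][0]=9
  eliminate (1,0): mult=1, new row 1: (0, 5, 2, 2); set L[1][0]=1
  eliminate (2,0): mult=9, new row 2: (0, 1, 3, 7); set L[2][0]=9
  eliminate (3,0): mult=6, new row 3: (0, 8, 4, 7); set L[3][0]=6
k=1: U[1][1]=5
  eliminate (2,1): mult=9, new row 2: (0, 0, 7, 0); set L[2][1]=9
  eliminate (3,1): mult=6, new row 3: (0, 0, 3, 6); set L[3][1]=6

L[3][0] = 6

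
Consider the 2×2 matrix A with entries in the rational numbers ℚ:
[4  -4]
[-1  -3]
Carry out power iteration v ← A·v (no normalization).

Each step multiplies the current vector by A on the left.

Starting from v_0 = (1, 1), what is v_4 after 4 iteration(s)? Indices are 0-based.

v_4 = (272, 140)

v_0 = (1, 1).
v_1 = A·v_0 = (0, -4).
v_2 = A·v_1 = (16, 12).
v_3 = A·v_2 = (16, -52).
v_4 = A·v_3 = (272, 140).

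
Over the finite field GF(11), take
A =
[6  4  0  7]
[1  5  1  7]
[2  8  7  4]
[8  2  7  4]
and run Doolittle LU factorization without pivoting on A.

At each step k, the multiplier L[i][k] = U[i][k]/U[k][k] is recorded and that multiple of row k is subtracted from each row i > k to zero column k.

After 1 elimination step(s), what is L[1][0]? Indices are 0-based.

k=0: U[0][0]=6
  eliminate (1,0): mult=2, new row 1: (0, 8, 1, 4); set L[1][0]=2
  eliminate (2,0): mult=4, new row 2: (0, 3, 7, 9); set L[2][0]=4
  eliminate (3,0): mult=5, new row 3: (0, 4, 7, 2); set L[3][0]=5

L[1][0] = 2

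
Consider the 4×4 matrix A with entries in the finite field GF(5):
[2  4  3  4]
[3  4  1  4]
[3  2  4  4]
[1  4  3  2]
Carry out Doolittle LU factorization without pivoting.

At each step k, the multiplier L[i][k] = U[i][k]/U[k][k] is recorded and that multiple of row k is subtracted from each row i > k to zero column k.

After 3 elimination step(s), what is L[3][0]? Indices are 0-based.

L[3][0] = 3

Step 1: pivot at (0,0) is 2.
  row1 ← row1 − (4)·row0  ⇒  L[1][0]=4, U row1=(0, 3, 4, 3)
  row2 ← row2 − (4)·row0  ⇒  L[2][0]=4, U row2=(0, 1, 2, 3)
  row3 ← row3 − (3)·row0  ⇒  L[3][0]=3, U row3=(0, 2, 4, 0)
Step 2: pivot at (1,1) is 3.
  row2 ← row2 − (2)·row1  ⇒  L[2][1]=2, U row2=(0, 0, 4, 2)
  row3 ← row3 − (4)·row1  ⇒  L[3][1]=4, U row3=(0, 0, 3, 3)
Step 3: pivot at (2,2) is 4.
  row3 ← row3 − (2)·row2  ⇒  L[3][2]=2, U row3=(0, 0, 0, 4)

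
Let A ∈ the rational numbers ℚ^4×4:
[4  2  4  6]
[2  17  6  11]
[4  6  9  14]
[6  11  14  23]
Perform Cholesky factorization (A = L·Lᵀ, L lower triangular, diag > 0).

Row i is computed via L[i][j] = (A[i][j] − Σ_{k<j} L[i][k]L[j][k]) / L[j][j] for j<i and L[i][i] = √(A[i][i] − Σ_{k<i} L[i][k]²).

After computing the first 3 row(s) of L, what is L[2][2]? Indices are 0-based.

L[2][2] = 2

Step 1: L[0][0] = √(4) = 2.
  L[1][0] = (2) / L[0][0] = 1.
Step 2: L[1][1] = √(16) = 4.
  L[2][0] = (4) / L[0][0] = 2.
  L[2][1] = (4) / L[1][1] = 1.
Step 3: L[2][2] = √(4) = 2.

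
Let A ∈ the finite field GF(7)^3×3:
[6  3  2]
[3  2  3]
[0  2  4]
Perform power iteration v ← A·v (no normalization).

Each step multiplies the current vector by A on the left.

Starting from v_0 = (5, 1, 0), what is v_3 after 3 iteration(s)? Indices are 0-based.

v_0 = (5, 1, 0).
v_1 = A·v_0 = (5, 3, 2).
v_2 = A·v_1 = (1, 6, 0).
v_3 = A·v_2 = (3, 1, 5).

v_3 = (3, 1, 5)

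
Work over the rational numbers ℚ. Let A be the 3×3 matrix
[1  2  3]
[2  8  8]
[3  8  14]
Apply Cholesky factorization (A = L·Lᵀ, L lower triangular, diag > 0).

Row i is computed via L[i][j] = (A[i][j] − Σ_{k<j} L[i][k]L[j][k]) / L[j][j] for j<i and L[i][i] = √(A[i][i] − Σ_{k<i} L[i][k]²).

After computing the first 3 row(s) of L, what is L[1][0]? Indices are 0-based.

L[1][0] = 2

Step 1: L[0][0] = √(1) = 1.
  L[1][0] = (2) / L[0][0] = 2.
Step 2: L[1][1] = √(4) = 2.
  L[2][0] = (3) / L[0][0] = 3.
  L[2][1] = (2) / L[1][1] = 1.
Step 3: L[2][2] = √(4) = 2.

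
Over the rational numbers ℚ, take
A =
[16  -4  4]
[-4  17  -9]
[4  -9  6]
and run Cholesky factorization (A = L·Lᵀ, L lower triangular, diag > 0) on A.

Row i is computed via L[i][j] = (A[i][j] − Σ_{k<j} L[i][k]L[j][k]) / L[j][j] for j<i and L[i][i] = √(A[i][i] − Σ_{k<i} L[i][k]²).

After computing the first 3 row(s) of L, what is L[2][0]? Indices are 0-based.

Step 1: L[0][0] = √(16) = 4.
  L[1][0] = (-4) / L[0][0] = -1.
Step 2: L[1][1] = √(16) = 4.
  L[2][0] = (4) / L[0][0] = 1.
  L[2][1] = (-8) / L[1][1] = -2.
Step 3: L[2][2] = √(1) = 1.

L[2][0] = 1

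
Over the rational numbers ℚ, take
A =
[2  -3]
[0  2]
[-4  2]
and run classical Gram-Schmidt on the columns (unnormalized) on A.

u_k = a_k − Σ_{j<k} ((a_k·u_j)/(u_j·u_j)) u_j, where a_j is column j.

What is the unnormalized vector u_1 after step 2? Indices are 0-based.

Step 1: u_0 = a_0 = (2, 0, -4).
Step 2: u_1 = a_1 − (-7/10)·u_0 = (-8/5, 2, -4/5).

u_1 = (-8/5, 2, -4/5)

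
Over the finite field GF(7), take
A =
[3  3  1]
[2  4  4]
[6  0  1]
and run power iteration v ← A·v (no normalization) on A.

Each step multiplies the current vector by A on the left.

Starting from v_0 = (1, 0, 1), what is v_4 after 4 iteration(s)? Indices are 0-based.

v_4 = (6, 6, 1)

v_0 = (1, 0, 1).
v_1 = A·v_0 = (4, 6, 0).
v_2 = A·v_1 = (2, 4, 3).
v_3 = A·v_2 = (0, 4, 1).
v_4 = A·v_3 = (6, 6, 1).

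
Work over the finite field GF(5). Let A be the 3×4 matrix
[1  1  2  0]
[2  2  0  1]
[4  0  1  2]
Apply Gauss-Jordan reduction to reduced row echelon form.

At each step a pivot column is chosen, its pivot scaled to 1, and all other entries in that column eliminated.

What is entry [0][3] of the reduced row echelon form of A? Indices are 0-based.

M[0][3] = 4

pivot(0,0)=1: scale R0 → (1, 1, 2, 0)
  clear (1,0): R1 −= (2)R0 → (0, 0, 1, 1)
  clear (2,0): R2 −= (4)R0 → (0, 1, 3, 2)
pivot(1,1): swap R1↔R2
pivot(1,1)=1: scale R1 → (0, 1, 3, 2)
  clear (0,1): R0 −= (1)R1 → (1, 0, 4, 3)
pivot(2,2)=1: scale R2 → (0, 0, 1, 1)
  clear (0,2): R0 −= (4)R2 → (1, 0, 0, 4)
  clear (1,2): R1 −= (3)R2 → (0, 1, 0, 4)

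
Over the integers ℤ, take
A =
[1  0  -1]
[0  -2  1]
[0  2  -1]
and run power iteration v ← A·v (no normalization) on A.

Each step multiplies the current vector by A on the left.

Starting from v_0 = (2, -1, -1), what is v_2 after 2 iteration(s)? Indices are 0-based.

v_2 = (4, -3, 3)

v_0 = (2, -1, -1).
v_1 = A·v_0 = (3, 1, -1).
v_2 = A·v_1 = (4, -3, 3).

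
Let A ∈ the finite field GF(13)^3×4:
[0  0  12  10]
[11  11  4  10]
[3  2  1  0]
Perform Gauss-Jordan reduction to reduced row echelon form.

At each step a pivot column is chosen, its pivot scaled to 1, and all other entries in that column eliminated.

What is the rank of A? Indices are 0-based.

step 1: exchange rows 0,1
step 1: normalize row 0 (÷11) = (1, 1, 11, 8)
  row 2: subtract 3×row0 = (0, 12, 7, 2)
step 2: exchange rows 1,2
step 2: normalize row 1 (÷12) = (0, 1, 6, 11)
  row 0: subtract 1×row1 = (1, 0, 5, 10)
step 3: normalize row 2 (÷12) = (0, 0, 1, 3)
  row 0: subtract 5×row2 = (1, 0, 0, 8)
  row 1: subtract 6×row2 = (0, 1, 0, 6)

rank = 3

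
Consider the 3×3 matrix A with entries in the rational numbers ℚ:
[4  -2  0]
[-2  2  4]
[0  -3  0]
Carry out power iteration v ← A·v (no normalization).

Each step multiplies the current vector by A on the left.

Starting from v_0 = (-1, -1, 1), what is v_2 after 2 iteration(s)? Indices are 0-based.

v_0 = (-1, -1, 1).
v_1 = A·v_0 = (-2, 4, 3).
v_2 = A·v_1 = (-16, 24, -12).

v_2 = (-16, 24, -12)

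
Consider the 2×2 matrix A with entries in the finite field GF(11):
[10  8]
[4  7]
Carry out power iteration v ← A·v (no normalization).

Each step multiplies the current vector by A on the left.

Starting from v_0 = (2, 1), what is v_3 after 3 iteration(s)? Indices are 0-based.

v_0 = (2, 1).
v_1 = A·v_0 = (6, 4).
v_2 = A·v_1 = (4, 8).
v_3 = A·v_2 = (5, 6).

v_3 = (5, 6)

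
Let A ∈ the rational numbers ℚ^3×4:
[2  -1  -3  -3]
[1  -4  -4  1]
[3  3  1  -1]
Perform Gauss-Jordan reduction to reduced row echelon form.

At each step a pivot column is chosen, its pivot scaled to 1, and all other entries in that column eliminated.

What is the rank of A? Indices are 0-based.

[1] R0 /= 2  ⇒  (1, -1/2, -3/2, -3/2)
     R1 -= 1·R0  ⇒  (0, -7/2, -5/2, 5/2)
     R2 -= 3·R0  ⇒  (0, 9/2, 11/2, 7/2)
[2] R1 /= -7/2  ⇒  (0, 1, 5/7, -5/7)
     R0 -= -1/2·R1  ⇒  (1, 0, -8/7, -13/7)
     R2 -= 9/2·R1  ⇒  (0, 0, 16/7, 47/7)
[3] R2 /= 16/7  ⇒  (0, 0, 1, 47/16)
     R0 -= -8/7·R2  ⇒  (1, 0, 0, 3/2)
     R1 -= 5/7·R2  ⇒  (0, 1, 0, -45/16)

rank = 3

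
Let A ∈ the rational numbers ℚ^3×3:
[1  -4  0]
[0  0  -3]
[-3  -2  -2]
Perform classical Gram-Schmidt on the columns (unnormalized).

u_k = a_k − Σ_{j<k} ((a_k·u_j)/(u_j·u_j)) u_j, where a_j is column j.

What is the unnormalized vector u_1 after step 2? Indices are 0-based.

Step 1: u_0 = a_0 = (1, 0, -3).
Step 2: u_1 = a_1 − (1/5)·u_0 = (-21/5, 0, -7/5).

u_1 = (-21/5, 0, -7/5)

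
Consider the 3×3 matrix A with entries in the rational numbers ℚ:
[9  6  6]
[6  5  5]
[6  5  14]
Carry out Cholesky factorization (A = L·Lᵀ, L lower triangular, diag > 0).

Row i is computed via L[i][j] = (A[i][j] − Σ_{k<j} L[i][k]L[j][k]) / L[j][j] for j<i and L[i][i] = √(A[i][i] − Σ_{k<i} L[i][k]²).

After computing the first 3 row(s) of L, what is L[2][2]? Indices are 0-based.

Step 1: L[0][0] = √(9) = 3.
  L[1][0] = (6) / L[0][0] = 2.
Step 2: L[1][1] = √(1) = 1.
  L[2][0] = (6) / L[0][0] = 2.
  L[2][1] = (1) / L[1][1] = 1.
Step 3: L[2][2] = √(9) = 3.

L[2][2] = 3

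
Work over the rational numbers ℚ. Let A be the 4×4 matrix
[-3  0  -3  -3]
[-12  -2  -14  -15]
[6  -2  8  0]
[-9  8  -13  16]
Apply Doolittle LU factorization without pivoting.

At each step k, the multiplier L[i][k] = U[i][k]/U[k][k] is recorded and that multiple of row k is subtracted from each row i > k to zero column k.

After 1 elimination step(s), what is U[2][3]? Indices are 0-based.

U[2][3] = -6

Step 1: pivot at (0,0) is -3.
  row1 ← row1 − (4)·row0  ⇒  L[1][0]=4, U row1=(0, -2, -2, -3)
  row2 ← row2 − (-2)·row0  ⇒  L[2][0]=-2, U row2=(0, -2, 2, -6)
  row3 ← row3 − (3)·row0  ⇒  L[3][0]=3, U row3=(0, 8, -4, 25)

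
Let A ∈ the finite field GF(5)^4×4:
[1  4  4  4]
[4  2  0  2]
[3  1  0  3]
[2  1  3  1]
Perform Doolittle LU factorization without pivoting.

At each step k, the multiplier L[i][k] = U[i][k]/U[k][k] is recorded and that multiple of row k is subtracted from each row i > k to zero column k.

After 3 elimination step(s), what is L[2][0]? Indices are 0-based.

[col 0] pivot 1
  R1 -= 4*R0 → (0, 1, 4, 1)  (L[1][0] := 4)
  R2 -= 3*R0 → (0, 4, 3, 1)  (L[2][0] := 3)
  R3 -= 2*R0 → (0, 3, 0, 3)  (L[3][0] := 2)
[col 1] pivot 1
  R2 -= 4*R1 → (0, 0, 2, 2)  (L[2][1] := 4)
  R3 -= 3*R1 → (0, 0, 3, 0)  (L[3][1] := 3)
[col 2] pivot 2
  R3 -= 4*R2 → (0, 0, 0, 2)  (L[3][2] := 4)

L[2][0] = 3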